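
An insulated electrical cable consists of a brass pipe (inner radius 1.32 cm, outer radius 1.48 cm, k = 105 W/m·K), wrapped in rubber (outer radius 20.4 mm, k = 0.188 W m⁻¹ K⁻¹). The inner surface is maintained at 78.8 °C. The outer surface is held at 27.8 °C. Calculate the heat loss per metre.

Resistance network (inner→outer):
  R'_brass = ln(0.0148/0.0132)/(2πk) = 0.1144/(2π·105) = 1.734×10^-4 m·K/W
  R'_rubber = ln(0.0204/0.0148)/(2πk) = 0.3209/(2π·0.188) = 0.2717 m·K/W
ΣR = 1.734×10^-4 + 0.2717 = 0.2719 m·K/W
Q' = ΔT/ΣR = (78.8 °C − 27.8 °C)/0.2719 = 188 W/m

Q' = 188 W/m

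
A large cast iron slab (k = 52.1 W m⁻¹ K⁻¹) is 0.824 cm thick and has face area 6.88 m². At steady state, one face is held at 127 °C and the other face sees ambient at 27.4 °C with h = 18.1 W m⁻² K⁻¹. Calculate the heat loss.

Q = 12.4 kW

Resistance network (inner→outer):
  R_cast iron = L/(kA) = 0.00824/(52.1·6.88) = 2.299×10^-5 K/W
  R_conv,out = 1/(hA) = 1/(18.1·6.88) = 0.008030 K/W
ΣR = 2.299×10^-5 + 0.008030 = 0.008053 K/W
Q = ΔT/ΣR = (127 °C − 27.4 °C)/0.008053 = 12400 W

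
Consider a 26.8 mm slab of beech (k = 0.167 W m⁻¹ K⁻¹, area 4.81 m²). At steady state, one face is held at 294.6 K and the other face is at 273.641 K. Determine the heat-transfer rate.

Q = kA·ΔT/L = 0.167 × 4.81 × |294.6 K − 273.641 K| / 0.0268 = 628 W

Q = 628 W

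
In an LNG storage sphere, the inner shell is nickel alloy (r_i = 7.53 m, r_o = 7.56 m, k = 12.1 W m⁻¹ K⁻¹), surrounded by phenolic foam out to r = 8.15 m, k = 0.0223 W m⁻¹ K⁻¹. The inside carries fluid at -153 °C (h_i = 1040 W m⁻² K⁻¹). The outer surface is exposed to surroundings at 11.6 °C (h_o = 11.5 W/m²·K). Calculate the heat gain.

Q = 4.80 kW

Resistance network (inner→outer):
  R_conv,in = 1/(4πr²h) = 1/(4π·7.53²·1040) = 1.349×10^-6 K/W
  R_nickel alloy = (1/7.53 − 1/7.56)/(4πk) = 5.270×10^-4/(4π·12.1) = 3.466×10^-6 K/W
  R_phenolic foam = (1/7.56 − 1/8.15)/(4πk) = 0.009576/(4π·0.0223) = 0.03417 K/W
  R_conv,out = 1/(4πr²h) = 1/(4π·8.15²·11.5) = 1.042×10^-4 K/W
ΣR = 1.349×10^-6 + 3.466×10^-6 + 0.03417 + 1.042×10^-4 = 0.03428 K/W
Q = ΔT/ΣR = (-153 °C − 11.6 °C)/0.03428 = -4800 W
(Negative Q ⇒ heat flows inward; heat gain = 4800 W.)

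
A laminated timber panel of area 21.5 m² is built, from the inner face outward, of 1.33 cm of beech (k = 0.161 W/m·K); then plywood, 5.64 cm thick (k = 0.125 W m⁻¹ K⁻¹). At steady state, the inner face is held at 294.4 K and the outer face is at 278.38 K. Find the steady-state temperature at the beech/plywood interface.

Series thermal resistances, inner to outer:
  R_beech = L/(kA) = 0.0133/(0.161·21.5) = 0.003842 K/W
  R_plywood = L/(kA) = 0.0564/(0.125·21.5) = 0.02099 K/W
ΣR = 0.003842 + 0.02099 = 0.02483 K/W
Q = ΔT/ΣR = (294.4 K − 278.38 K)/0.02483 = 645.2 W
From the inner boundary to the beech/plywood interface, ΣR_partial = 0.003842 K/W.
T_interface = T_in − Q·ΣR_partial = 294.4 K − (645.2)(0.003842) = 291.9 K

T = 291.9 K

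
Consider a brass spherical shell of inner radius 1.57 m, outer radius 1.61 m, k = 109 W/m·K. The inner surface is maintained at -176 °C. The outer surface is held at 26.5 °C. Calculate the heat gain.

Q = 4πk·ΔT/(1/r₁ − 1/r₂) = 4π × 109 × 202.5 / (1/1.57 − 1/1.61) = 1.75×10^7 W

Q = 17500 kW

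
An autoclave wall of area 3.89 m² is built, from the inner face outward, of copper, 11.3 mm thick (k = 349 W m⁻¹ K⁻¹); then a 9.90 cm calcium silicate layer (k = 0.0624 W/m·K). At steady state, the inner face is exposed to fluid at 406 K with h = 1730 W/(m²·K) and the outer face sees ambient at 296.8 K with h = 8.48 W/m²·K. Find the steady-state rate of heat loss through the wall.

Treat each layer as a resistance in series:
  R_conv,in = 1/(hA) = 1/(1730·3.89) = 1.486×10^-4 K/W
  R_copper = L/(kA) = 0.0113/(349·3.89) = 8.323×10^-6 K/W
  R_calcium silicate = L/(kA) = 0.0990/(0.0624·3.89) = 0.4079 K/W
  R_conv,out = 1/(hA) = 1/(8.48·3.89) = 0.03031 K/W
ΣR = 1.486×10^-4 + 8.323×10^-6 + 0.4079 + 0.03031 = 0.4384 K/W
Q = ΔT/ΣR = (406 K − 296.8 K)/0.4384 = 249 W

Q = 249 W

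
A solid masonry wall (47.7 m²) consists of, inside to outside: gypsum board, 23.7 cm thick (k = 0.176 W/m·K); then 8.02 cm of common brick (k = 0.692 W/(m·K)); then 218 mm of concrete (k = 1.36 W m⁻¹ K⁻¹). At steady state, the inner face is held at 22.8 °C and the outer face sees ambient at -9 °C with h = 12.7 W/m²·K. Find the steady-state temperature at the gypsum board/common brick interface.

T = -2.37 °C

Treat each layer as a resistance in series:
  R_gypsum board = L/(kA) = 0.237/(0.176·47.7) = 0.02823 K/W
  R_common brick = L/(kA) = 0.0802/(0.692·47.7) = 0.002430 K/W
  R_concrete = L/(kA) = 0.218/(1.36·47.7) = 0.003360 K/W
  R_conv,out = 1/(hA) = 1/(12.7·47.7) = 0.001651 K/W
ΣR = 0.02823 + 0.002430 + 0.003360 + 0.001651 = 0.03567 K/W
Q = ΔT/ΣR = (22.8 °C − -9 °C)/0.03567 = 891.5 W
From the inner boundary to the gypsum board/common brick interface, ΣR_partial = 0.02823 K/W.
T_interface = T_in − Q·ΣR_partial = 22.8 °C − (891.5)(0.02823) = -2.37 °C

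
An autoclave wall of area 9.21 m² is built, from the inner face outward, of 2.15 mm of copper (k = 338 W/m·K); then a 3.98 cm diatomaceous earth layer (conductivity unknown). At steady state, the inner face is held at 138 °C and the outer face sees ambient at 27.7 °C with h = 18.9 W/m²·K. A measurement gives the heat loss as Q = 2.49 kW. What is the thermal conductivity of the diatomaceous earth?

ΣR = ΔT/Q = |138 − 27.7|/2490 = 0.04430 K/W
Known resistances:
  R_copper = L/(kA) = 0.00215/(338·9.21) = 6.907×10^-7 K/W
  R_conv,out = 1/(hA) = 1/(18.9·9.21) = 0.005745 K/W
R_diatomaceous earth = ΣR − ΣR_known = 0.04430 − 0.005746 = 0.03855 K/W
L/(kA) = 0.03855 ⇒ k = 0.0398/(0.03855·9.21) = 0.112 W/m·K

k = 0.112 W/m·K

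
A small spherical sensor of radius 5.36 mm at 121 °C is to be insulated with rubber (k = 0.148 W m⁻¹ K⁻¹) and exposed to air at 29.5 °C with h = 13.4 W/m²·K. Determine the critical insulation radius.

For a sphere, r_cr = 2k_ins/h = 2·0.148/13.4 = 0.0221 m = 2.21 cm

r_cr = 2.21 cm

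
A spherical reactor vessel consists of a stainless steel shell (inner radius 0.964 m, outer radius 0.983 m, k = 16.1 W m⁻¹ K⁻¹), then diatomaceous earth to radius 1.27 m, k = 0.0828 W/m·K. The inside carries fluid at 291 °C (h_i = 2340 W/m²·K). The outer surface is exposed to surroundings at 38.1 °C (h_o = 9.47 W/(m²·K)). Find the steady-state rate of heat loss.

Series thermal resistances, inner to outer:
  R_conv,in = 1/(4πr²h) = 1/(4π·0.964²·2340) = 3.659×10^-5 K/W
  R_stainless steel = (1/0.964 − 1/0.983)/(4πk) = 0.02005/(4π·16.1) = 9.910×10^-5 K/W
  R_diatomaceous earth = (1/0.983 − 1/1.27)/(4πk) = 0.2299/(4π·0.0828) = 0.2209 K/W
  R_conv,out = 1/(4πr²h) = 1/(4π·1.27²·9.47) = 0.005210 K/W
ΣR = 3.659×10^-5 + 9.910×10^-5 + 0.2209 + 0.005210 = 0.2262 K/W
Q = ΔT/ΣR = (291 °C − 38.1 °C)/0.2262 = 1120 W

Q = 1120 W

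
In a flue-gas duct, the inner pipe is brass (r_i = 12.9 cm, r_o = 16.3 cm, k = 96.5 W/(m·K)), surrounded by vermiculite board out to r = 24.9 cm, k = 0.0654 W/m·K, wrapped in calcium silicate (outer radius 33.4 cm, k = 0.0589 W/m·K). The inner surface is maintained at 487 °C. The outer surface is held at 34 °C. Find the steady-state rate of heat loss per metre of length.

Series thermal resistances, inner to outer:
  R'_brass = ln(0.163/0.129)/(2πk) = 0.2339/(2π·96.5) = 3.858×10^-4 m·K/W
  R'_vermiculite board = ln(0.249/0.163)/(2πk) = 0.4237/(2π·0.0654) = 1.031 m·K/W
  R'_calcium silicate = ln(0.334/0.249)/(2πk) = 0.2937/(2π·0.0589) = 0.7936 m·K/W
ΣR = 3.858×10^-4 + 1.031 + 0.7936 = 1.825 m·K/W
Q' = ΔT/ΣR = (487 °C − 34 °C)/1.825 = 248 W/m

Q' = 248 W/m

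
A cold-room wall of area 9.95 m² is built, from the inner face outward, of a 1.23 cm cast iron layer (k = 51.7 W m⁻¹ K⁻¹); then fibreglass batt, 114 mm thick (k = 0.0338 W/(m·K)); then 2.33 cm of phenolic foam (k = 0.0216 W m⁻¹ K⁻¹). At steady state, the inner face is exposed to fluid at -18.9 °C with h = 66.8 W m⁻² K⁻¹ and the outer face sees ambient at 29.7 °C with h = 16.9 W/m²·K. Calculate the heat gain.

Q = 107 W

Series thermal resistances, inner to outer:
  R_conv,in = 1/(hA) = 1/(66.8·9.95) = 0.001505 K/W
  R_cast iron = L/(kA) = 0.0123/(51.7·9.95) = 2.391×10^-5 K/W
  R_fibreglass batt = L/(kA) = 0.114/(0.0338·9.95) = 0.3390 K/W
  R_phenolic foam = L/(kA) = 0.0233/(0.0216·9.95) = 0.1084 K/W
  R_conv,out = 1/(hA) = 1/(16.9·9.95) = 0.005947 K/W
ΣR = 0.001505 + 2.391×10^-5 + 0.3390 + 0.1084 + 0.005947 = 0.4549 K/W
Q = ΔT/ΣR = (-18.9 °C − 29.7 °C)/0.4549 = -107 W
(Negative Q ⇒ heat flows inward; heat gain = 107 W.)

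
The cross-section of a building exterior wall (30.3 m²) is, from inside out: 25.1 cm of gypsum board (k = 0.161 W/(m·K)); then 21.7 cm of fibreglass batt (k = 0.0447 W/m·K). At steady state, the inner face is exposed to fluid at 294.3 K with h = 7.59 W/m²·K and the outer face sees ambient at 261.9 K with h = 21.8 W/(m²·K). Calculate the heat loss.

Resistance network (inner→outer):
  R_conv,in = 1/(hA) = 1/(7.59·30.3) = 0.004348 K/W
  R_gypsum board = L/(kA) = 0.251/(0.161·30.3) = 0.05145 K/W
  R_fibreglass batt = L/(kA) = 0.217/(0.0447·30.3) = 0.1602 K/W
  R_conv,out = 1/(hA) = 1/(21.8·30.3) = 0.001514 K/W
ΣR = 0.004348 + 0.05145 + 0.1602 + 0.001514 = 0.2175 K/W
Q = ΔT/ΣR = (294.3 K − 261.9 K)/0.2175 = 149 W

Q = 149 W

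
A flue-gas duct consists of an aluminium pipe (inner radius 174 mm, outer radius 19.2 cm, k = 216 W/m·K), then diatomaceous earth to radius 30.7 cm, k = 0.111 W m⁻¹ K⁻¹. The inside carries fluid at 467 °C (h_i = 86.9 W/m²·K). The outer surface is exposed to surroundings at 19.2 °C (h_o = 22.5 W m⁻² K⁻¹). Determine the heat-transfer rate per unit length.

Series thermal resistances, inner to outer:
  R'_conv,in = 1/(2πr h) = 1/(2π·0.174·86.9) = 0.01053 m·K/W
  R'_aluminium = ln(0.192/0.174)/(2πk) = 0.09844/(2π·216) = 7.253×10^-5 m·K/W
  R'_diatomaceous earth = ln(0.307/0.192)/(2πk) = 0.4694/(2π·0.111) = 0.6730 m·K/W
  R'_conv,out = 1/(2πr h) = 1/(2π·0.307·22.5) = 0.02304 m·K/W
ΣR = 0.01053 + 7.253×10^-5 + 0.6730 + 0.02304 = 0.7066 m·K/W
Q' = ΔT/ΣR = (467 °C − 19.2 °C)/0.7066 = 634 W/m

Q' = 634 W/m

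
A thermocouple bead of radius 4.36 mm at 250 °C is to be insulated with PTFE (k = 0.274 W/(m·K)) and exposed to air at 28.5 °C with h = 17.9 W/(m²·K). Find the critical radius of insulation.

r_cr = 3.06 cm

For a sphere, r_cr = 2k_ins/h = 2·0.274/17.9 = 0.0306 m = 3.06 cm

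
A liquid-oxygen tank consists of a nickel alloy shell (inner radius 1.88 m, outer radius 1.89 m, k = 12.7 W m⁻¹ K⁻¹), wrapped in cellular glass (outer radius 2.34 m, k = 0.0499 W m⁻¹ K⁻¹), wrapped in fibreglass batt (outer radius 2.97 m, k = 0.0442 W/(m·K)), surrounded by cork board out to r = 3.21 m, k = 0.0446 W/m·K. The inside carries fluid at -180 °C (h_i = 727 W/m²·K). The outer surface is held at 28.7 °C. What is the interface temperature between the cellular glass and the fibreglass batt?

T = -88.6 °C

Series thermal resistances, inner to outer:
  R_conv,in = 1/(4πr²h) = 1/(4π·1.88²·727) = 3.097×10^-5 K/W
  R_nickel alloy = (1/1.88 − 1/1.89)/(4πk) = 0.002814/(4π·12.7) = 1.763×10^-5 K/W
  R_cellular glass = (1/1.89 − 1/2.34)/(4πk) = 0.1018/(4π·0.0499) = 0.1623 K/W
  R_fibreglass batt = (1/2.34 − 1/2.97)/(4πk) = 0.09065/(4π·0.0442) = 0.1632 K/W
  R_cork board = (1/2.97 − 1/3.21)/(4πk) = 0.02517/(4π·0.0446) = 0.04492 K/W
ΣR = 3.097×10^-5 + 1.763×10^-5 + 0.1623 + 0.1632 + 0.04492 = 0.3705 K/W
Q = ΔT/ΣR = (-180 °C − 28.7 °C)/0.3705 = -563.3 W
From the inner boundary to the cellular glass/fibreglass batt interface, ΣR_partial = 0.1623 K/W.
T_interface = T_in − Q·ΣR_partial = -180 °C − (-563.3)(0.1623) = -88.6 °C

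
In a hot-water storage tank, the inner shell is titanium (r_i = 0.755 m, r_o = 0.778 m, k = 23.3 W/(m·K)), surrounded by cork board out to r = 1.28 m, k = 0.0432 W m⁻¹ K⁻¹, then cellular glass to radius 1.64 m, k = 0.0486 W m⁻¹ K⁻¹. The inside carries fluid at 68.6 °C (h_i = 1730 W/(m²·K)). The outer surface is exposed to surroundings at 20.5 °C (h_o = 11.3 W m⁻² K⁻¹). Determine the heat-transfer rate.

Series thermal resistances, inner to outer:
  R_conv,in = 1/(4πr²h) = 1/(4π·0.755²·1730) = 8.070×10^-5 K/W
  R_titanium = (1/0.755 − 1/0.778)/(4πk) = 0.03916/(4π·23.3) = 1.337×10^-4 K/W
  R_cork board = (1/0.778 − 1/1.28)/(4πk) = 0.5041/(4π·0.0432) = 0.9286 K/W
  R_cellular glass = (1/1.28 − 1/1.64)/(4πk) = 0.1715/(4π·0.0486) = 0.2808 K/W
  R_conv,out = 1/(4πr²h) = 1/(4π·1.64²·11.3) = 0.002618 K/W
ΣR = 8.070×10^-5 + 1.337×10^-4 + 0.9286 + 0.2808 + 0.002618 = 1.212 K/W
Q = ΔT/ΣR = (68.6 °C − 20.5 °C)/1.212 = 39.7 W

Q = 39.7 W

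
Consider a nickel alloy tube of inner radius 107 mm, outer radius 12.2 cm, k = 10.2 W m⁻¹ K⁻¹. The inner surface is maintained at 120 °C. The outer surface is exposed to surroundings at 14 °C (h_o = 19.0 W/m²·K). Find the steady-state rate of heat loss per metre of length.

Resistance network (inner→outer):
  R'_nickel alloy = ln(0.122/0.107)/(2πk) = 0.1312/(2π·10.2) = 0.002047 m·K/W
  R'_conv,out = 1/(2πr h) = 1/(2π·0.122·19.0) = 0.06866 m·K/W
ΣR = 0.002047 + 0.06866 = 0.07071 m·K/W
Q' = ΔT/ΣR = (120 °C − 14 °C)/0.07071 = 1500 W/m

Q' = 1500 W/m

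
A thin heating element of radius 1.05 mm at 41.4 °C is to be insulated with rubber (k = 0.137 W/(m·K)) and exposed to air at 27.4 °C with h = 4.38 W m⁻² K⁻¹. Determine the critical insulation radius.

r_cr = 3.13 cm

For a cylinder, r_cr = k_ins/h = 0.137/4.38 = 0.0313 m = 3.13 cm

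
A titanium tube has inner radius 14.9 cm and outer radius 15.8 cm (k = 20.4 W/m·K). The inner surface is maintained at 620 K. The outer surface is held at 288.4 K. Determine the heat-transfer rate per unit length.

Q' = 7.25×10^5 W/m

Q' = 2πk·ΔT/ln(r₂/r₁) = 2π × 20.4 × 331.6 / ln(0.158/0.149) = 7.25×10^5 W/m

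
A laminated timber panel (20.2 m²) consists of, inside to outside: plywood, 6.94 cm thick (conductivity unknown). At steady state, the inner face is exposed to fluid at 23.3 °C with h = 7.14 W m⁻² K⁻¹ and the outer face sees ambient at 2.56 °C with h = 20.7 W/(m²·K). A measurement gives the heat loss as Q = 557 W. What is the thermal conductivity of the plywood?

k = 0.123 W/m·K

ΣR = ΔT/Q = |23.3 − 2.56|/557 = 0.03724 K/W
Known resistances:
  R_conv,in = 1/(hA) = 1/(7.14·20.2) = 0.006933 K/W
  R_conv,out = 1/(hA) = 1/(20.7·20.2) = 0.002392 K/W
R_plywood = ΣR − ΣR_known = 0.03724 − 0.009325 = 0.02792 K/W
L/(kA) = 0.02792 ⇒ k = 0.0694/(0.02792·20.2) = 0.123 W/m·K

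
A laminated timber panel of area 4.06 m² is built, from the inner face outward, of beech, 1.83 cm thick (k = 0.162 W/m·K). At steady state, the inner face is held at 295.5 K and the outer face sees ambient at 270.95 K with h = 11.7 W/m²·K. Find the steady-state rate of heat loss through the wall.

Treat each layer as a resistance in series:
  R_beech = L/(kA) = 0.0183/(0.162·4.06) = 0.02782 K/W
  R_conv,out = 1/(hA) = 1/(11.7·4.06) = 0.02105 K/W
ΣR = 0.02782 + 0.02105 = 0.04887 K/W
Q = ΔT/ΣR = (295.5 K − 270.95 K)/0.04887 = 502 W

Q = 502 W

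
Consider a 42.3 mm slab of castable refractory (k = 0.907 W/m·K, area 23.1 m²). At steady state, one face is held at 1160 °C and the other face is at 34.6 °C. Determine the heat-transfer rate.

Q = kA·ΔT/L = 0.907 × 23.1 × |1160 °C − 34.6 °C| / 0.0423 = 5.57×10^5 W

Q = 557 kW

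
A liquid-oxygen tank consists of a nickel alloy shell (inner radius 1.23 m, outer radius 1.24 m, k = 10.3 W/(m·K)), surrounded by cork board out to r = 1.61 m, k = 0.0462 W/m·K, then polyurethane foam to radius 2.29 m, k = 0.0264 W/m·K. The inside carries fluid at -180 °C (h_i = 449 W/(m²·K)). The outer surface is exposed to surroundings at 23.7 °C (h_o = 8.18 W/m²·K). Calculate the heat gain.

Resistance network (inner→outer):
  R_conv,in = 1/(4πr²h) = 1/(4π·1.23²·449) = 1.171×10^-4 K/W
  R_nickel alloy = (1/1.23 − 1/1.24)/(4πk) = 0.006557/(4π·10.3) = 5.066×10^-5 K/W
  R_cork board = (1/1.24 − 1/1.61)/(4πk) = 0.1853/(4π·0.0462) = 0.3192 K/W
  R_polyurethane foam = (1/1.61 − 1/2.29)/(4πk) = 0.1844/(4π·0.0264) = 0.5559 K/W
  R_conv,out = 1/(4πr²h) = 1/(4π·2.29²·8.18) = 0.001855 K/W
ΣR = 1.171×10^-4 + 5.066×10^-5 + 0.3192 + 0.5559 + 0.001855 = 0.8771 K/W
Q = ΔT/ΣR = (-180 °C − 23.7 °C)/0.8771 = -232 W
(Negative Q ⇒ heat flows inward; heat gain = 232 W.)

Q = 232 W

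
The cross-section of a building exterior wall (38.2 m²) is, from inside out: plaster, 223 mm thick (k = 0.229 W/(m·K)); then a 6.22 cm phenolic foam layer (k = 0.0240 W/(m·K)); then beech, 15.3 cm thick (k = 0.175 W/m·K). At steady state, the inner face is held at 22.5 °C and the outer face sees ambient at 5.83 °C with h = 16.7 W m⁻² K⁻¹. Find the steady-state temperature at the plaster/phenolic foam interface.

Resistance network (inner→outer):
  R_plaster = L/(kA) = 0.223/(0.229·38.2) = 0.02549 K/W
  R_phenolic foam = L/(kA) = 0.0622/(0.0240·38.2) = 0.06784 K/W
  R_beech = L/(kA) = 0.153/(0.175·38.2) = 0.02289 K/W
  R_conv,out = 1/(hA) = 1/(16.7·38.2) = 0.001568 K/W
ΣR = 0.02549 + 0.06784 + 0.02289 + 0.001568 = 0.1178 K/W
Q = ΔT/ΣR = (22.5 °C − 5.83 °C)/0.1178 = 141.5 W
From the inner boundary to the plaster/phenolic foam interface, ΣR_partial = 0.02549 K/W.
T_interface = T_in − Q·ΣR_partial = 22.5 °C − (141.5)(0.02549) = 18.9 °C

T = 18.9 °C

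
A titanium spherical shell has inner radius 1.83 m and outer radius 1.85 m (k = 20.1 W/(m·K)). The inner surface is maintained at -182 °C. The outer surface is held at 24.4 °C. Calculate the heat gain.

Q = 4πk·ΔT/(1/r₁ − 1/r₂) = 4π × 20.1 × 206.4 / (1/1.83 − 1/1.85) = 8.82×10^6 W

Q = 8.82×10^6 W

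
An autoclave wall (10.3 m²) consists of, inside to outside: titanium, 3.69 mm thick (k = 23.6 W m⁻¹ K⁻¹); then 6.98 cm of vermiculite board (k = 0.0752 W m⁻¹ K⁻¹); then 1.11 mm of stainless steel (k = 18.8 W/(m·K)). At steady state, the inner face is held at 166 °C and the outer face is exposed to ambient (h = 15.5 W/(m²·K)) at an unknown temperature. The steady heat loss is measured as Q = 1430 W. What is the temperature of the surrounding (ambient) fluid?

T_out = 28.1 °C

Sum the resistances:
  R_titanium = L/(kA) = 0.00369/(23.6·10.3) = 1.518×10^-5 K/W
  R_vermiculite board = L/(kA) = 0.0698/(0.0752·10.3) = 0.09012 K/W
  R_stainless steel = L/(kA) = 0.00111/(18.8·10.3) = 5.732×10^-6 K/W
  R_conv,out = 1/(hA) = 1/(15.5·10.3) = 0.006264 K/W
ΣR = 0.09640 K/W
ΔT = Q·ΣR = 1430 × 0.09640 = 137.9 K
Heat flows outward, so T_out = T_in − ΔT = 166 − 137.9 = 28.1 °C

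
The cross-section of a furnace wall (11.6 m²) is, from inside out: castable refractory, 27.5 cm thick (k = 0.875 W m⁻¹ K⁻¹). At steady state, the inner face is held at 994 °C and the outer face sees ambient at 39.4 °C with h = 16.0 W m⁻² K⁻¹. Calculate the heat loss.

Q = 29400 W

Resistance network (inner→outer):
  R_castable refractory = L/(kA) = 0.275/(0.875·11.6) = 0.02709 K/W
  R_conv,out = 1/(hA) = 1/(16.0·11.6) = 0.005388 K/W
ΣR = 0.02709 + 0.005388 = 0.03248 K/W
Q = ΔT/ΣR = (994 °C − 39.4 °C)/0.03248 = 29400 W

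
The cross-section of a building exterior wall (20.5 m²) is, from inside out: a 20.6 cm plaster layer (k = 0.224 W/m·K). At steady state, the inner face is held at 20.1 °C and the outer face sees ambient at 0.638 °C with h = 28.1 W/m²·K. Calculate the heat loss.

Series thermal resistances, inner to outer:
  R_plaster = L/(kA) = 0.206/(0.224·20.5) = 0.04486 K/W
  R_conv,out = 1/(hA) = 1/(28.1·20.5) = 0.001736 K/W
ΣR = 0.04486 + 0.001736 = 0.04660 K/W
Q = ΔT/ΣR = (20.1 °C − 0.638 °C)/0.04660 = 418 W

Q = 418 W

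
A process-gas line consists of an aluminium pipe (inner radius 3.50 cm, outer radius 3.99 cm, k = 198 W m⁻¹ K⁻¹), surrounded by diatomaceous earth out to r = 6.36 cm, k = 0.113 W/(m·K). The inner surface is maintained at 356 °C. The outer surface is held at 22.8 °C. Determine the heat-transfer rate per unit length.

Resistance network (inner→outer):
  R'_aluminium = ln(0.0399/0.0350)/(2πk) = 0.1310/(2π·198) = 1.053×10^-4 m·K/W
  R'_diatomaceous earth = ln(0.0636/0.0399)/(2πk) = 0.4662/(2π·0.113) = 0.6567 m·K/W
ΣR = 1.053×10^-4 + 0.6567 = 0.6568 m·K/W
Q' = ΔT/ΣR = (356 °C − 22.8 °C)/0.6568 = 507 W/m

Q' = 507 W/m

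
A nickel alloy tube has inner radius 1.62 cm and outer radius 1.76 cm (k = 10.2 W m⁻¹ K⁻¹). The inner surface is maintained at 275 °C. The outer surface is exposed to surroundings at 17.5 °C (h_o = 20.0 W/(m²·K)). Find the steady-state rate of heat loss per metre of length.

Q' = 568 W/m

Treat each layer as a resistance in series:
  R'_nickel alloy = ln(0.0176/0.0162)/(2πk) = 0.08289/(2π·10.2) = 0.001293 m·K/W
  R'_conv,out = 1/(2πr h) = 1/(2π·0.0176·20.0) = 0.4521 m·K/W
ΣR = 0.001293 + 0.4521 = 0.4534 m·K/W
Q' = ΔT/ΣR = (275 °C − 17.5 °C)/0.4534 = 568 W/m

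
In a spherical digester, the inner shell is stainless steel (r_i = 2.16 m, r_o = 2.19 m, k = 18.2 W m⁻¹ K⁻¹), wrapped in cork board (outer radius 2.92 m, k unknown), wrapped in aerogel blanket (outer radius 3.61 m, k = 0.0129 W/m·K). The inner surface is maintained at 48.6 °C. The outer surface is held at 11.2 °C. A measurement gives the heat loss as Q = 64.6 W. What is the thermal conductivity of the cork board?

k = 0.0519 W/m·K

ΣR = ΔT/Q = |48.6 − 11.2|/64.6 = 0.5789 K/W
Known resistances:
  R_stainless steel = (1/2.16 − 1/2.19)/(4πk) = 0.006342/(4π·18.2) = 2.773×10^-5 K/W
  R_aerogel blanket = (1/2.92 − 1/3.61)/(4πk) = 0.06546/(4π·0.0129) = 0.4038 K/W
R_cork board = ΣR − ΣR_known = 0.5789 − 0.4038 = 0.1751 K/W
(1/r₁−1/r₂)/(4πk) = 0.1751 ⇒ k = 0.1142/(4π·0.1751) = 0.0519 W/m·K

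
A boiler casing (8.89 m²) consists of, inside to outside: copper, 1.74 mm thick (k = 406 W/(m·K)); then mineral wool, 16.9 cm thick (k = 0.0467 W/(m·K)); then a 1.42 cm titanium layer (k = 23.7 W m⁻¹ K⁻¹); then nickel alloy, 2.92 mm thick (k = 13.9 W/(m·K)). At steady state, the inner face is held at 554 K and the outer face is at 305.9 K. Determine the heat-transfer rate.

Treat each layer as a resistance in series:
  R_copper = L/(kA) = 0.00174/(406·8.89) = 4.821×10^-7 K/W
  R_mineral wool = L/(kA) = 0.169/(0.0467·8.89) = 0.4071 K/W
  R_titanium = L/(kA) = 0.0142/(23.7·8.89) = 6.740×10^-5 K/W
  R_nickel alloy = L/(kA) = 0.00292/(13.9·8.89) = 2.363×10^-5 K/W
ΣR = 4.821×10^-7 + 0.4071 + 6.740×10^-5 + 2.363×10^-5 = 0.4072 K/W
Q = ΔT/ΣR = (554 K − 305.9 K)/0.4072 = 609 W

Q = 609 W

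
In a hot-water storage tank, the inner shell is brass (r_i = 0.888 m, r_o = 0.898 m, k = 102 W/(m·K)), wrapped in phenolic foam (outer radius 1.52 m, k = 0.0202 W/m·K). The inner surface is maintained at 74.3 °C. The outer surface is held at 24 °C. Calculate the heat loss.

Series thermal resistances, inner to outer:
  R_brass = (1/0.888 − 1/0.898)/(4πk) = 0.01254/(4π·102) = 9.784×10^-6 K/W
  R_phenolic foam = (1/0.898 − 1/1.52)/(4πk) = 0.4557/(4π·0.0202) = 1.795 K/W
ΣR = 9.784×10^-6 + 1.795 = 1.795 K/W
Q = ΔT/ΣR = (74.3 °C − 24 °C)/1.795 = 28.0 W

Q = 28.0 W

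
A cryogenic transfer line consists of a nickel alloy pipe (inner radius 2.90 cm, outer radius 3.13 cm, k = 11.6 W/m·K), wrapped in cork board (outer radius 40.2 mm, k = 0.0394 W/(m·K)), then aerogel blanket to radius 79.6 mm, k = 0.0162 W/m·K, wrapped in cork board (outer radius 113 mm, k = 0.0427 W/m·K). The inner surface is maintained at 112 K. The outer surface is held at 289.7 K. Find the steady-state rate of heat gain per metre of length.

Q' = 19.7 W/m

Series thermal resistances, inner to outer:
  R'_nickel alloy = ln(0.0313/0.0290)/(2πk) = 0.07632/(2π·11.6) = 0.001047 m·K/W
  R'_cork board = ln(0.0402/0.0313)/(2πk) = 0.2502/(2π·0.0394) = 1.011 m·K/W
  R'_aerogel blanket = ln(0.0796/0.0402)/(2πk) = 0.6831/(2π·0.0162) = 6.711 m·K/W
  R'_cork board = ln(0.113/0.0796)/(2πk) = 0.3504/(2π·0.0427) = 1.306 m·K/W
ΣR = 0.001047 + 1.011 + 6.711 + 1.306 = 9.029 m·K/W
Q' = ΔT/ΣR = (112 K − 289.7 K)/9.029 = -19.7 W/m
(Negative Q' ⇒ heat flows inward; heat gain = 19.7 W/m.)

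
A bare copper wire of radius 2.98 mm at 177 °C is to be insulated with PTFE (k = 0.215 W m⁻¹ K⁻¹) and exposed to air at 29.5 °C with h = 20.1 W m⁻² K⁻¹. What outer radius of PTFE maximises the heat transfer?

For a cylinder, r_cr = k_ins/h = 0.215/20.1 = 0.0107 m = 1.07 cm

r_cr = 1.07 cm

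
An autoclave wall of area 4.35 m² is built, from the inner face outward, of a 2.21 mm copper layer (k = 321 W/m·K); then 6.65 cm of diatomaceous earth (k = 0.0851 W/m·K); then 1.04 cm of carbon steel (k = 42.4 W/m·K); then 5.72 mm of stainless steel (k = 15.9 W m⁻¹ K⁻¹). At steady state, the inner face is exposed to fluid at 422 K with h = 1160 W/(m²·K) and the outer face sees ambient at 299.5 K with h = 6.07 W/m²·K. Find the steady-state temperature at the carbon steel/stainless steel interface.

T = 320.8 K

Series thermal resistances, inner to outer:
  R_conv,in = 1/(hA) = 1/(1160·4.35) = 1.982×10^-4 K/W
  R_copper = L/(kA) = 0.00221/(321·4.35) = 1.583×10^-6 K/W
  R_diatomaceous earth = L/(kA) = 0.0665/(0.0851·4.35) = 0.1796 K/W
  R_carbon steel = L/(kA) = 0.0104/(42.4·4.35) = 5.639×10^-5 K/W
  R_stainless steel = L/(kA) = 0.00572/(15.9·4.35) = 8.270×10^-5 K/W
  R_conv,out = 1/(hA) = 1/(6.07·4.35) = 0.03787 K/W
ΣR = 1.982×10^-4 + 1.583×10^-6 + 0.1796 + 5.639×10^-5 + 8.270×10^-5 + 0.03787 = 0.2178 K/W
Q = ΔT/ΣR = (422 K − 299.5 K)/0.2178 = 562.4 W
From the inner boundary to the carbon steel/stainless steel interface, ΣR_partial = 0.1799 K/W.
T_interface = T_in − Q·ΣR_partial = 422 K − (562.4)(0.1799) = 320.8 K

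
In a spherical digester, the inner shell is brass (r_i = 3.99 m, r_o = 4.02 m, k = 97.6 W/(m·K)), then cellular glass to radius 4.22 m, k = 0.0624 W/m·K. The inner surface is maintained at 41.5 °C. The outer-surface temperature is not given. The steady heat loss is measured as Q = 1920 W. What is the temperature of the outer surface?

T_out = 12.6 °C

Sum the resistances:
  R_brass = (1/3.99 − 1/4.02)/(4πk) = 0.001870/(4π·97.6) = 1.525×10^-6 K/W
  R_cellular glass = (1/4.02 − 1/4.22)/(4πk) = 0.01179/(4π·0.0624) = 0.01503 K/W
ΣR = 0.01504 K/W
ΔT = Q·ΣR = 1920 × 0.01504 = 28.88 K
Heat flows outward, so T_out = T_in − ΔT = 41.5 − 28.88 = 12.6 °C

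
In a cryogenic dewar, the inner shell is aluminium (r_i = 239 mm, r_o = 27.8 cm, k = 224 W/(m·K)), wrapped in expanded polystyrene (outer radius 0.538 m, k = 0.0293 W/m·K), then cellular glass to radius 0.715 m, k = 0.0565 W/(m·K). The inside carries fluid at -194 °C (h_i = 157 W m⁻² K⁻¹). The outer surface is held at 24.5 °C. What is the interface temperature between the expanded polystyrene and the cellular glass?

Resistance network (inner→outer):
  R_conv,in = 1/(4πr²h) = 1/(4π·0.239²·157) = 0.008873 K/W
  R_aluminium = (1/0.239 − 1/0.278)/(4πk) = 0.5870/(4π·224) = 2.085×10^-4 K/W
  R_expanded polystyrene = (1/0.278 − 1/0.538)/(4πk) = 1.738/(4π·0.0293) = 4.721 K/W
  R_cellular glass = (1/0.538 − 1/0.715)/(4πk) = 0.4601/(4π·0.0565) = 0.6481 K/W
ΣR = 0.008873 + 2.085×10^-4 + 4.721 + 0.6481 = 5.378 K/W
Q = ΔT/ΣR = (-194 °C − 24.5 °C)/5.378 = -40.63 W
From the inner boundary to the expanded polystyrene/cellular glass interface, ΣR_partial = 4.730 K/W.
T_interface = T_in − Q·ΣR_partial = -194 °C − (-40.63)(4.730) = -1.8 °C

T = -1.8 °C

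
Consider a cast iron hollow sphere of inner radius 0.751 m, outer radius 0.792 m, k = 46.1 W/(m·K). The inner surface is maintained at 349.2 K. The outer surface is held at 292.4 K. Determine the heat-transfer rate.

Q = 4πk·ΔT/(1/r₁ − 1/r₂) = 4π × 46.1 × 56.8 / (1/0.751 − 1/0.792) = 4.77×10^5 W

Q = 4.77×10^5 W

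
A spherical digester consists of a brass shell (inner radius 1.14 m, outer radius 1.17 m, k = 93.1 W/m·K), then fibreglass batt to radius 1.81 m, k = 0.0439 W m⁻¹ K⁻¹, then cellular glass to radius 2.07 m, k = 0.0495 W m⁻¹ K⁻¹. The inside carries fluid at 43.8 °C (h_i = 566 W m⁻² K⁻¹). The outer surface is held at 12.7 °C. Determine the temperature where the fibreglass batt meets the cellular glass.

T = 18.0 °C

Resistance network (inner→outer):
  R_conv,in = 1/(4πr²h) = 1/(4π·1.14²·566) = 1.082×10^-4 K/W
  R_brass = (1/1.14 − 1/1.17)/(4πk) = 0.02249/(4π·93.1) = 1.923×10^-5 K/W
  R_fibreglass batt = (1/1.17 − 1/1.81)/(4πk) = 0.3022/(4π·0.0439) = 0.5478 K/W
  R_cellular glass = (1/1.81 − 1/2.07)/(4πk) = 0.06939/(4π·0.0495) = 0.1116 K/W
ΣR = 1.082×10^-4 + 1.923×10^-5 + 0.5478 + 0.1116 = 0.6595 K/W
Q = ΔT/ΣR = (43.8 °C − 12.7 °C)/0.6595 = 47.16 W
From the inner boundary to the fibreglass batt/cellular glass interface, ΣR_partial = 0.5479 K/W.
T_interface = T_in − Q·ΣR_partial = 43.8 °C − (47.16)(0.5479) = 18.0 °C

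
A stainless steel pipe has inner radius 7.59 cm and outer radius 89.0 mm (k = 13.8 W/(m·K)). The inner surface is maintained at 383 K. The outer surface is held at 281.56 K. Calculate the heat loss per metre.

Q' = 2πk·ΔT/ln(r₂/r₁) = 2π × 13.8 × 101.44 / ln(0.0890/0.0759) = 55200 W/m

Q' = 55200 W/m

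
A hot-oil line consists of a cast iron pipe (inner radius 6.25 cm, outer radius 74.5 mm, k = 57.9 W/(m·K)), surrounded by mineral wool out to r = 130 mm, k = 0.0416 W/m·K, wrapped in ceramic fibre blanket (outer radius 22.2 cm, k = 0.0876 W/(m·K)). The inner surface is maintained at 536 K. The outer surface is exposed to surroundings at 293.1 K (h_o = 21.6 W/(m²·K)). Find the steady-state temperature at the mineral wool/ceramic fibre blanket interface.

Treat each layer as a resistance in series:
  R'_cast iron = ln(0.0745/0.0625)/(2πk) = 0.1756/(2π·57.9) = 4.828×10^-4 m·K/W
  R'_mineral wool = ln(0.130/0.0745)/(2πk) = 0.5567/(2π·0.0416) = 2.130 m·K/W
  R'_ceramic fibre blanket = ln(0.222/0.130)/(2πk) = 0.5351/(2π·0.0876) = 0.9723 m·K/W
  R'_conv,out = 1/(2πr h) = 1/(2π·0.222·21.6) = 0.03319 m·K/W
ΣR = 4.828×10^-4 + 2.130 + 0.9723 + 0.03319 = 3.136 m·K/W
Q' = ΔT/ΣR = (536 K − 293.1 K)/3.136 = 77.46 W/m
From the inner boundary to the mineral wool/ceramic fibre blanket interface, ΣR_partial = 2.130 m·K/W.
T_interface = T_in − Q'·ΣR_partial = 536 K − (77.46)(2.130) = 371.0 K

T = 371.0 K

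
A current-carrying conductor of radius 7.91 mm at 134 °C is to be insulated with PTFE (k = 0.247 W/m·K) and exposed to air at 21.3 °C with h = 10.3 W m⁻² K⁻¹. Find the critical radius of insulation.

r_cr = 2.40 cm

For a cylinder, r_cr = k_ins/h = 0.247/10.3 = 0.0240 m = 2.40 cm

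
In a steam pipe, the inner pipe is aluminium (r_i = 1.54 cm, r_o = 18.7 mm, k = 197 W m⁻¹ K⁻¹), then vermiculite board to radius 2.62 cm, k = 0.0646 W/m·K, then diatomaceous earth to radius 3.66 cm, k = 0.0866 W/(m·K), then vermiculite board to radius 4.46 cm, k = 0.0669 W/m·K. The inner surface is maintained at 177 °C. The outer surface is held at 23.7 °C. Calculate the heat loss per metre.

Resistance network (inner→outer):
  R'_aluminium = ln(0.0187/0.0154)/(2πk) = 0.1942/(2π·197) = 1.569×10^-4 m·K/W
  R'_vermiculite board = ln(0.0262/0.0187)/(2πk) = 0.3372/(2π·0.0646) = 0.8308 m·K/W
  R'_diatomaceous earth = ln(0.0366/0.0262)/(2πk) = 0.3343/(2π·0.0866) = 0.6144 m·K/W
  R'_vermiculite board = ln(0.0446/0.0366)/(2πk) = 0.1977/(2π·0.0669) = 0.4703 m·K/W
ΣR = 1.569×10^-4 + 0.8308 + 0.6144 + 0.4703 = 1.916 m·K/W
Q' = ΔT/ΣR = (177 °C − 23.7 °C)/1.916 = 80.0 W/m

Q' = 80.0 W/m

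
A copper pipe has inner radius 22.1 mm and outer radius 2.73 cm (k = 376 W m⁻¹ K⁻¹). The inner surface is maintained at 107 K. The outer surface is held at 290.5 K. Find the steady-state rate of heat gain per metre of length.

Q' = 2.05×10^6 W/m

Q' = 2πk·ΔT/ln(r₂/r₁) = 2π × 376 × 183.5 / ln(0.0273/0.0221) = 2.05×10^6 W/m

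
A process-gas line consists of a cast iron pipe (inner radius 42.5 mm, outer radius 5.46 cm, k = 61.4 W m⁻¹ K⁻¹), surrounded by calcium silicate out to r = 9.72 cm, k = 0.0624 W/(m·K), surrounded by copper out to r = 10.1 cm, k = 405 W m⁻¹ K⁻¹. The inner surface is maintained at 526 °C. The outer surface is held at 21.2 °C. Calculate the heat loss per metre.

Treat each layer as a resistance in series:
  R'_cast iron = ln(0.0546/0.0425)/(2πk) = 0.2505/(2π·61.4) = 6.494×10^-4 m·K/W
  R'_calcium silicate = ln(0.0972/0.0546)/(2πk) = 0.5767/(2π·0.0624) = 1.471 m·K/W
  R'_copper = ln(0.101/0.0972)/(2πk) = 0.03835/(2π·405) = 1.507×10^-5 m·K/W
ΣR = 6.494×10^-4 + 1.471 + 1.507×10^-5 = 1.472 m·K/W
Q' = ΔT/ΣR = (526 °C − 21.2 °C)/1.472 = 343 W/m

Q' = 343 W/m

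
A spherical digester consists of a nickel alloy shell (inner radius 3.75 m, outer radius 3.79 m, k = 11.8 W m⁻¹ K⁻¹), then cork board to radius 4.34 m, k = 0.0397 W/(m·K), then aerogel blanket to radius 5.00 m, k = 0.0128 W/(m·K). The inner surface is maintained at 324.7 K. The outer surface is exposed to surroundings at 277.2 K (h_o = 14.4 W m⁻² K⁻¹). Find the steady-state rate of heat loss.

Q = 185 W

Treat each layer as a resistance in series:
  R_nickel alloy = (1/3.75 − 1/3.79)/(4πk) = 0.002814/(4π·11.8) = 1.898×10^-5 K/W
  R_cork board = (1/3.79 − 1/4.34)/(4πk) = 0.03344/(4π·0.0397) = 0.06702 K/W
  R_aerogel blanket = (1/4.34 − 1/5.00)/(4πk) = 0.03041/(4π·0.0128) = 0.1891 K/W
  R_conv,out = 1/(4πr²h) = 1/(4π·5.00²·14.4) = 2.210×10^-4 K/W
ΣR = 1.898×10^-5 + 0.06702 + 0.1891 + 2.210×10^-4 = 0.2564 K/W
Q = ΔT/ΣR = (324.7 K − 277.2 K)/0.2564 = 185 W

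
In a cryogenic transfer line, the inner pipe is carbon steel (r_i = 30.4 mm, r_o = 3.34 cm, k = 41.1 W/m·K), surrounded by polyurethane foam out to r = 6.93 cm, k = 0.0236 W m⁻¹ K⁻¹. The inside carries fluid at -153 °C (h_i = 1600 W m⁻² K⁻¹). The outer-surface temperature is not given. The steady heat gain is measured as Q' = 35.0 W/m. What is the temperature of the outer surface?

T_out = 19.4 °C

Sum the resistances:
  R'_conv,in = 1/(2πr h) = 1/(2π·0.0304·1600) = 0.003272 m·K/W
  R'_carbon steel = ln(0.0334/0.0304)/(2πk) = 0.09411/(2π·41.1) = 3.644×10^-4 m·K/W
  R'_polyurethane foam = ln(0.0693/0.0334)/(2πk) = 0.7299/(2π·0.0236) = 4.922 m·K/W
ΣR = 4.926 m·K/W
ΔT = Q'·ΣR = 35.0 × 4.926 = 172.4 K
Heat flows inward, so T_out = T_in + ΔT = -153 + 172.4 = 19.4 °C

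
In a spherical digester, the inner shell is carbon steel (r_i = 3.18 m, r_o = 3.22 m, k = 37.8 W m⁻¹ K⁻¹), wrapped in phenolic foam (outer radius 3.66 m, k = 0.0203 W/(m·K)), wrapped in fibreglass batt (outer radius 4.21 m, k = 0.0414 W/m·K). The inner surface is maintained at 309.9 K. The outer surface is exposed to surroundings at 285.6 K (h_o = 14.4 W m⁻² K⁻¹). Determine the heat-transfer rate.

Resistance network (inner→outer):
  R_carbon steel = (1/3.18 − 1/3.22)/(4πk) = 0.003906/(4π·37.8) = 8.224×10^-6 K/W
  R_phenolic foam = (1/3.22 − 1/3.66)/(4πk) = 0.03733/(4π·0.0203) = 0.1464 K/W
  R_fibreglass batt = (1/3.66 − 1/4.21)/(4πk) = 0.03569/(4π·0.0414) = 0.06861 K/W
  R_conv,out = 1/(4πr²h) = 1/(4π·4.21²·14.4) = 3.118×10^-4 K/W
ΣR = 8.224×10^-6 + 0.1464 + 0.06861 + 3.118×10^-4 = 0.2153 K/W
Q = ΔT/ΣR = (309.9 K − 285.6 K)/0.2153 = 113 W

Q = 113 W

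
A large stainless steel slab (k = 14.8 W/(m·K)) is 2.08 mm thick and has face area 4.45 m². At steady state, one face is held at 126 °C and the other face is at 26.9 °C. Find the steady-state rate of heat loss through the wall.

Q = kA·ΔT/L = 14.8 × 4.45 × |126 °C − 26.9 °C| / 0.00208 = 3.14×10^6 W

Q = 3.14×10^6 W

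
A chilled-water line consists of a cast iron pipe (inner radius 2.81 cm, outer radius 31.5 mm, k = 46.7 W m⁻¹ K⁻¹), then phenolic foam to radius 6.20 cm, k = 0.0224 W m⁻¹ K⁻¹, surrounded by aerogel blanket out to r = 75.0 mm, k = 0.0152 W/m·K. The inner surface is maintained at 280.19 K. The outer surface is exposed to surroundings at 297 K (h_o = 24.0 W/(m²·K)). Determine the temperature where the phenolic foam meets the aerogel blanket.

Treat each layer as a resistance in series:
  R'_cast iron = ln(0.0315/0.0281)/(2πk) = 0.1142/(2π·46.7) = 3.893×10^-4 m·K/W
  R'_phenolic foam = ln(0.0620/0.0315)/(2πk) = 0.6771/(2π·0.0224) = 4.811 m·K/W
  R'_aerogel blanket = ln(0.0750/0.0620)/(2πk) = 0.1904/(2π·0.0152) = 1.993 m·K/W
  R'_conv,out = 1/(2πr h) = 1/(2π·0.0750·24.0) = 0.08842 m·K/W
ΣR = 3.893×10^-4 + 4.811 + 1.993 + 0.08842 = 6.893 m·K/W
Q' = ΔT/ΣR = (280.19 K − 297 K)/6.893 = -2.439 W/m
From the inner boundary to the phenolic foam/aerogel blanket interface, ΣR_partial = 4.811 m·K/W.
T_interface = T_in − Q'·ΣR_partial = 280.19 K − (-2.439)(4.811) = 291.9 K

T = 291.9 K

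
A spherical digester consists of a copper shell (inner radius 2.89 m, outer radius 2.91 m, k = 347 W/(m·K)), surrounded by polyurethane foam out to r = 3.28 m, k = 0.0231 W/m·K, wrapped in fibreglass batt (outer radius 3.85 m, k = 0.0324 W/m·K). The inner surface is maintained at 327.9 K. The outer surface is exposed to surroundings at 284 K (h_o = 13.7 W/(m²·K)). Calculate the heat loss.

Resistance network (inner→outer):
  R_copper = (1/2.89 − 1/2.91)/(4πk) = 0.002378/(4π·347) = 5.454×10^-7 K/W
  R_polyurethane foam = (1/2.91 − 1/3.28)/(4πk) = 0.03876/(4π·0.0231) = 0.1335 K/W
  R_fibreglass batt = (1/3.28 − 1/3.85)/(4πk) = 0.04514/(4π·0.0324) = 0.1109 K/W
  R_conv,out = 1/(4πr²h) = 1/(4π·3.85²·13.7) = 3.919×10^-4 K/W
ΣR = 5.454×10^-7 + 0.1335 + 0.1109 + 3.919×10^-4 = 0.2448 K/W
Q = ΔT/ΣR = (327.9 K − 284 K)/0.2448 = 179 W

Q = 179 W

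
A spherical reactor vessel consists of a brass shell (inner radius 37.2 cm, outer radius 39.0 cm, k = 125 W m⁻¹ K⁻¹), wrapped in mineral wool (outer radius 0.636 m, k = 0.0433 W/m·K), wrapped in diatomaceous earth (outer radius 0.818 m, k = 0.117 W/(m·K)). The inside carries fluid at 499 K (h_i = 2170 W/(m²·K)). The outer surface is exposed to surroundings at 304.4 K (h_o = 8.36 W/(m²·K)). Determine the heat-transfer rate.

Q = 93.8 W

Treat each layer as a resistance in series:
  R_conv,in = 1/(4πr²h) = 1/(4π·0.372²·2170) = 2.650×10^-4 K/W
  R_brass = (1/0.372 − 1/0.390)/(4πk) = 0.1241/(4π·125) = 7.899×10^-5 K/W
  R_mineral wool = (1/0.390 − 1/0.636)/(4πk) = 0.9918/(4π·0.0433) = 1.823 K/W
  R_diatomaceous earth = (1/0.636 − 1/0.818)/(4πk) = 0.3498/(4π·0.117) = 0.2379 K/W
  R_conv,out = 1/(4πr²h) = 1/(4π·0.818²·8.36) = 0.01423 K/W
ΣR = 2.650×10^-4 + 7.899×10^-5 + 1.823 + 0.2379 + 0.01423 = 2.075 K/W
Q = ΔT/ΣR = (499 K − 304.4 K)/2.075 = 93.8 W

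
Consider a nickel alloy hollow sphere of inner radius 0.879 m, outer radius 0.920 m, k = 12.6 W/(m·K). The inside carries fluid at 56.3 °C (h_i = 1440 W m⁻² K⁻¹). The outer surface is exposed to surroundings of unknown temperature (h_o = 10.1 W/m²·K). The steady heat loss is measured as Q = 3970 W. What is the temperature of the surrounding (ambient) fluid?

Series resistances:
  R_conv,in = 1/(4πr²h) = 1/(4π·0.879²·1440) = 7.152×10^-5 K/W
  R_nickel alloy = (1/0.879 − 1/0.920)/(4πk) = 0.05070/(4π·12.6) = 3.202×10^-4 K/W
  R_conv,out = 1/(4πr²h) = 1/(4π·0.920²·10.1) = 0.009309 K/W
ΣR = 0.009701 K/W
ΔT = Q·ΣR = 3970 × 0.009701 = 38.51 K
Heat flows outward, so T_out = T_in − ΔT = 56.3 − 38.51 = 17.8 °C

T_out = 17.8 °C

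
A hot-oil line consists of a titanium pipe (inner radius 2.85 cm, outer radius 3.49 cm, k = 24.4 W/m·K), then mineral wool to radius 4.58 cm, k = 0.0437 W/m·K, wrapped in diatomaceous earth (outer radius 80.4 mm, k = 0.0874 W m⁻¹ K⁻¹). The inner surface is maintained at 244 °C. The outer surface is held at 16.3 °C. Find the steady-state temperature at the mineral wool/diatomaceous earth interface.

T = 132 °C

Series thermal resistances, inner to outer:
  R'_titanium = ln(0.0349/0.0285)/(2πk) = 0.2026/(2π·24.4) = 0.001321 m·K/W
  R'_mineral wool = ln(0.0458/0.0349)/(2πk) = 0.2718/(2π·0.0437) = 0.9899 m·K/W
  R'_diatomaceous earth = ln(0.0804/0.0458)/(2πk) = 0.5627/(2π·0.0874) = 1.025 m·K/W
ΣR = 0.001321 + 0.9899 + 1.025 = 2.016 m·K/W
Q' = ΔT/ΣR = (244 °C − 16.3 °C)/2.016 = 112.9 W/m
From the inner boundary to the mineral wool/diatomaceous earth interface, ΣR_partial = 0.9912 m·K/W.
T_interface = T_in − Q'·ΣR_partial = 244 °C − (112.9)(0.9912) = 132 °C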